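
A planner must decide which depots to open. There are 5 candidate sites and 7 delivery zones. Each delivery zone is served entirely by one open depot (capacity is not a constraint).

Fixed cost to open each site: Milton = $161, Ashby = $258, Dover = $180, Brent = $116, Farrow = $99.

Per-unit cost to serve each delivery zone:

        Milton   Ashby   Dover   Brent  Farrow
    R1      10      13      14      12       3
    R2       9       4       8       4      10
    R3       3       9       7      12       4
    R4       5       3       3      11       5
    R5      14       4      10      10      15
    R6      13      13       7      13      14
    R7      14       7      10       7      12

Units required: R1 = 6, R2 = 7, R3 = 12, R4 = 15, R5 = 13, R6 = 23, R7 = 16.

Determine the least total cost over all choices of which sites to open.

Minimum total cost: 897

For any fixed open set, each delivery zone goes to its cheapest open site; total = fixed + service.
{Dover, Farrow}: R1→Farrow 3·6=18, R2→Dover 8·7=56, R3→Farrow 4·12=48, R4→Dover 3·15=45, R5→Dover 10·13=130, R6→Dover 7·23=161, R7→Dover 10·16=160. Service 618; fixed 279; total 897.
{Dover}: service 720 + fixed 180 = 900
{Brent, Farrow}: service 710 + fixed 215 = 925
{Milton, Ashby, Dover, Brent, Farrow}: service 452 + fixed 814 = 1266
No other subset beats 897.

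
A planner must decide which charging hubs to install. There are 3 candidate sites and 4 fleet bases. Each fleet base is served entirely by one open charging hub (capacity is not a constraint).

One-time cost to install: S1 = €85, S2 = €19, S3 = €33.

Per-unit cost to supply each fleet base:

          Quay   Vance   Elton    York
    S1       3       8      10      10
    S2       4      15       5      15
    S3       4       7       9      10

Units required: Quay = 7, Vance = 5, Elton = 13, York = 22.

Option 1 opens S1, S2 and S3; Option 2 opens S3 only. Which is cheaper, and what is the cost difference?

Option 2 is cheaper by 45.

Option 1: {S1, S2, S3}: Quay→S1 3·7=21, Vance→S3 7·5=35, Elton→S2 5·13=65, York→S1 10·22=220. Service 341; fixed 137; total 478.
Option 2: {S3}: Quay→S3 4·7=28, Vance→S3 7·5=35, Elton→S3 9·13=117, York→S3 10·22=220. Service 400; fixed 33; total 433.
Difference: |478 − 433| = 45.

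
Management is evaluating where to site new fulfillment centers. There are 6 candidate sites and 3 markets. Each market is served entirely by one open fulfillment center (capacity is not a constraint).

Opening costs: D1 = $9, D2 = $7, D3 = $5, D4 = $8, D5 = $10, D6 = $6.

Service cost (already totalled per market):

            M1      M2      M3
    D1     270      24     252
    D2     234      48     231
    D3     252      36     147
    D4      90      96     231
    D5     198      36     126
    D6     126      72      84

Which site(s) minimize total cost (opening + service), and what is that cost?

Open D1, D4 and D6; minimum total cost 221.

For any fixed open set, each market goes to its cheapest open site; total = fixed + service.
{D1, D4, D6}: M1→D4 90, M2→D1 24, M3→D6 84. Service 198; fixed 23; total 221.
{D1, D3, D4, D6}: service 198 + fixed 28 = 226
{D1, D2, D4, D6}: service 198 + fixed 30 = 228
{D1, D2, D3, D4, D5, D6}: M1→D4 90, M2→D1 24, M3→D6 84. Service 198; fixed 45; total 243.
No other subset beats 221.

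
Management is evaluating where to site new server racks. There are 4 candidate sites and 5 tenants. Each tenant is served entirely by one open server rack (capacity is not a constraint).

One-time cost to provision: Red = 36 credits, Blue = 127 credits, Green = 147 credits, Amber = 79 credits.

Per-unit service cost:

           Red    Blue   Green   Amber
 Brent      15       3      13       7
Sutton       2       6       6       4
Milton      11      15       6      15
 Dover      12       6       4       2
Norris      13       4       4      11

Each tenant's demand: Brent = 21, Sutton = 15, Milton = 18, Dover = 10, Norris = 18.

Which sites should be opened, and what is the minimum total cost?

For any fixed open set, each tenant goes to its cheapest open site; total = fixed + service.
{Red, Blue}: Brent→Blue 3·21=63, Sutton→Red 2·15=30, Milton→Red 11·18=198, Dover→Blue 6·10=60, Norris→Blue 4·18=72. Service 423; fixed 163; total 586.
{Red, Blue, Green}: service 313 + fixed 310 = 623
{Red, Blue, Amber}: service 383 + fixed 242 = 625
{Red, Blue, Green, Amber}: Brent→Blue 3·21=63, Sutton→Red 2·15=30, Milton→Green 6·18=108, Dover→Amber 2·10=20, Norris→Blue 4·18=72. Service 293; fixed 389; total 682.
No other subset beats 586.

Open Red and Blue; minimum total cost 586.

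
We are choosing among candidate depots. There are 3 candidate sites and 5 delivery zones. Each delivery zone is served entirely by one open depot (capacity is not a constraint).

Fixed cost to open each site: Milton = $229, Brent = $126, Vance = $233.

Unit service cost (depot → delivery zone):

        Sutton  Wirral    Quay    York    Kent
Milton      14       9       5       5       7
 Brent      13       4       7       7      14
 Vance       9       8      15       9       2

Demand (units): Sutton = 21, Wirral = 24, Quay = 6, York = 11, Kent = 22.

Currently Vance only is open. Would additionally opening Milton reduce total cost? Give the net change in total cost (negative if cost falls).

No — net change +125 (cost rises by 125).

Current service cost with {Vance}: 614.
Adding Milton: each delivery zone re-picks its cheapest; new service cost 510, saving 104.
Extra fixed cost: 229. Net change = 229 − 104 = 125.
(Totals: 847 → 972.)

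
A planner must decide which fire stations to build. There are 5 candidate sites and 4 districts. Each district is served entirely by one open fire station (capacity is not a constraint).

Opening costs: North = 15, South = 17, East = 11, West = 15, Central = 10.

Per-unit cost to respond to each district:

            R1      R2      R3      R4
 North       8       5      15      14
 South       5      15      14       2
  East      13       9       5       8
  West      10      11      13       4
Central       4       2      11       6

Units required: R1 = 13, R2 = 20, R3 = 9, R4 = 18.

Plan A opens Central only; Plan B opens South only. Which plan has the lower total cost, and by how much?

Plan A is cheaper by 235.

Plan A: {Central}: R1→Central 4·13=52, R2→Central 2·20=40, R3→Central 11·9=99, R4→Central 6·18=108. Service 299; fixed 10; total 309.
Plan B: {South}: R1→South 5·13=65, R2→South 15·20=300, R3→South 14·9=126, R4→South 2·18=36. Service 527; fixed 17; total 544.
Difference: |309 − 544| = 235.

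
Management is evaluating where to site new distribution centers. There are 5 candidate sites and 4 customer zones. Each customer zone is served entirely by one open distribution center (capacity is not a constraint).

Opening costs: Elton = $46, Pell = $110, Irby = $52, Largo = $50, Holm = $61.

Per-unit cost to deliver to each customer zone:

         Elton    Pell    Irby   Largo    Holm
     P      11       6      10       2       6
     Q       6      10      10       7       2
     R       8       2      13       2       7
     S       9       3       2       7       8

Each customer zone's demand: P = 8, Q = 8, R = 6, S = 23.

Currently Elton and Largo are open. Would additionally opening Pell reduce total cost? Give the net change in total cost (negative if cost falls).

Current service cost with {Elton, Largo}: 237.
Adding Pell: each customer zone re-picks its cheapest; new service cost 145, saving 92.
Extra fixed cost: 110. Net change = 110 − 92 = 18.
(Totals: 333 → 351.)

No — net change +18 (cost rises by 18).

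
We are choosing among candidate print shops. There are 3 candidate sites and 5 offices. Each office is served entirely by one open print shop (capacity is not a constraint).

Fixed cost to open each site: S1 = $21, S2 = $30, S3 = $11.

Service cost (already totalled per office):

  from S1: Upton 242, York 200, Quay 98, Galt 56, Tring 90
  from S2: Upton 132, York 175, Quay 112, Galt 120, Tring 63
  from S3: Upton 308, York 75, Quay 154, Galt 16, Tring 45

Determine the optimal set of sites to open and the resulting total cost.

For any fixed open set, each office goes to its cheapest open site; total = fixed + service.
{S2, S3}: Upton→S2 132, York→S3 75, Quay→S2 112, Galt→S3 16, Tring→S3 45. Service 380; fixed 41; total 421.
{S1, S2, S3}: service 366 + fixed 62 = 428
{S1, S3}: service 476 + fixed 32 = 508
{S3}: service 598 + fixed 11 = 609
No other subset beats 421.

Open S2 and S3; minimum total cost 421.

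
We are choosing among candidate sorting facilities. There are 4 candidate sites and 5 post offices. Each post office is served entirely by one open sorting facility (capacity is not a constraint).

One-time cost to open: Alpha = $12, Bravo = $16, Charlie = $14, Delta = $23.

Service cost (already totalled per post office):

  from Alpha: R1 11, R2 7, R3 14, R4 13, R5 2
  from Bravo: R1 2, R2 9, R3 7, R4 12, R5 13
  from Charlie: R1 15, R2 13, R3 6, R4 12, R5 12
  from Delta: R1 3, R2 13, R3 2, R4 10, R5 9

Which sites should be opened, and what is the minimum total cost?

Open Alpha and Bravo; minimum total cost 58.

For any fixed open set, each post office goes to its cheapest open site; total = fixed + service.
{Alpha, Bravo}: R1→Bravo 2, R2→Alpha 7, R3→Bravo 7, R4→Bravo 12, R5→Alpha 2. Service 30; fixed 28; total 58.
{Alpha}: service 47 + fixed 12 = 59
{Alpha, Delta}: service 24 + fixed 35 = 59
{Alpha, Bravo, Charlie, Delta}: service 23 + fixed 65 = 88
No other subset beats 58.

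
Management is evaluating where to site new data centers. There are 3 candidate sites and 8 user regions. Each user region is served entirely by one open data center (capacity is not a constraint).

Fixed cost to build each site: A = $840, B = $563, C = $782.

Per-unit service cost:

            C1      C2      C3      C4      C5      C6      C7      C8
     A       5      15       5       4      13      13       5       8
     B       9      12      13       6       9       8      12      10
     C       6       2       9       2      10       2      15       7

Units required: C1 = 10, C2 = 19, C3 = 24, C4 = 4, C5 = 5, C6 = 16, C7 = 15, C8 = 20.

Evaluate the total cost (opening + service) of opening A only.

Total cost: 1819

Each user region is assigned to its cheapest site among the open ones.
{A}: C1→A 5·10=50, C2→A 15·19=285, C3→A 5·24=120, C4→A 4·4=16, C5→A 13·5=65, C6→A 13·16=208, C7→A 5·15=75, C8→A 8·20=160. Service 979; fixed 840; total 1819.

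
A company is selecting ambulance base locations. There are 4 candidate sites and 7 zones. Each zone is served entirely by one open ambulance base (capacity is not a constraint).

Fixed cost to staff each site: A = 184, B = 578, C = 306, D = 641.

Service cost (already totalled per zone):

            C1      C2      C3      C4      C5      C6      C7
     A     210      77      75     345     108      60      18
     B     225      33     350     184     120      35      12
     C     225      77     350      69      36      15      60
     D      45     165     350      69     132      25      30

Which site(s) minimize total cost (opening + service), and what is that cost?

For any fixed open set, each zone goes to its cheapest open site; total = fixed + service.
{A, C}: C1→A 210, C2→A 77, C3→A 75, C4→C 69, C5→C 36, C6→C 15, C7→A 18. Service 500; fixed 490; total 990.
{A}: C1→A 210, C2→A 77, C3→A 75, C4→A 345, C5→A 108, C6→A 60, C7→A 18. Service 893; fixed 184; total 1077.
{C}: service 832 + fixed 306 = 1138
{A, B, C, D}: C1→D 45, C2→B 33, C3→A 75, C4→C 69, C5→C 36, C6→C 15, C7→B 12. Service 285; fixed 1709; total 1994.
No other subset beats 990.

Open A and C; minimum total cost 990.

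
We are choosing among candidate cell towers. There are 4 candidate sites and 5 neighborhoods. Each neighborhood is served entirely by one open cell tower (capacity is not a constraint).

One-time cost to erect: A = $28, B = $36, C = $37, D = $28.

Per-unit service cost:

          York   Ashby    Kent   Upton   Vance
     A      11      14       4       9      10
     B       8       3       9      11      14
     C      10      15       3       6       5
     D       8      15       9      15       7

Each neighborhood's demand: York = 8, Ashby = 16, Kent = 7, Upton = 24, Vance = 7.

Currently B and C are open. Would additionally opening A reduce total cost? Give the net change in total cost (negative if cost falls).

Current service cost with {B, C}: 312.
Adding A: each neighborhood re-picks its cheapest; new service cost 312, saving 0.
Extra fixed cost: 28. Net change = 28 − 0 = 28.
(Totals: 385 → 413.)

No — net change +28 (cost rises by 28).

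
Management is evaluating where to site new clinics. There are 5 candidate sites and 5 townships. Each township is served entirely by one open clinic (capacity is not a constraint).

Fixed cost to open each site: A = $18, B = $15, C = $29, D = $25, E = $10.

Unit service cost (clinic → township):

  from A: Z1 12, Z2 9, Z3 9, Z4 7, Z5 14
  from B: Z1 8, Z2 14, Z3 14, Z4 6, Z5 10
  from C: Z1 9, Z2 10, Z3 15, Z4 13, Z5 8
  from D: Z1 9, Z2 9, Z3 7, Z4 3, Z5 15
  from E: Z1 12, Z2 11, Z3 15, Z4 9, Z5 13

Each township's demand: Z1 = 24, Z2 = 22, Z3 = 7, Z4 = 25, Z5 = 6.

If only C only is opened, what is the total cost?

Total cost: 943

Each township is assigned to its cheapest site among the open ones.
{C}: Z1→C 9·24=216, Z2→C 10·22=220, Z3→C 15·7=105, Z4→C 13·25=325, Z5→C 8·6=48. Service 914; fixed 29; total 943.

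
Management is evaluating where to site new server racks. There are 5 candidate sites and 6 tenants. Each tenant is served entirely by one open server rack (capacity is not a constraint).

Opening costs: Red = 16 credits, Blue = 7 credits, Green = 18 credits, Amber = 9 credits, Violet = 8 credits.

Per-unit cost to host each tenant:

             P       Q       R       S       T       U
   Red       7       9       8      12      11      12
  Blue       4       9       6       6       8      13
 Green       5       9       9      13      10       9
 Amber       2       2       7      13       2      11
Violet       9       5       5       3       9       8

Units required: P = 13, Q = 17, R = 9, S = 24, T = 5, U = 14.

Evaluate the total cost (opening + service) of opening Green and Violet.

Each tenant is assigned to its cheapest site among the open ones.
{Green, Violet}: P→Green 5·13=65, Q→Violet 5·17=85, R→Violet 5·9=45, S→Violet 3·24=72, T→Violet 9·5=45, U→Violet 8·14=112. Service 424; fixed 26; total 450.

Total cost: 450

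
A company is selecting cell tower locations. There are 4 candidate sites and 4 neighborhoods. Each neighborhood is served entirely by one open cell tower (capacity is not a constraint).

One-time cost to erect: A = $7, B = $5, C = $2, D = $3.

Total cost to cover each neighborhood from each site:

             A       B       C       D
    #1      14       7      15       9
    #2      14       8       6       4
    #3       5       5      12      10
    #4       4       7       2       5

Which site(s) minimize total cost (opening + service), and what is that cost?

Open B and C; minimum total cost 27.

For any fixed open set, each neighborhood goes to its cheapest open site; total = fixed + service.
{B, C}: #1→B 7, #2→C 6, #3→B 5, #4→C 2. Service 20; fixed 7; total 27.
{B, C, D}: #1→B 7, #2→D 4, #3→B 5, #4→C 2. Service 18; fixed 10; total 28.
{B, D}: service 21 + fixed 8 = 29
{A, B, C, D}: service 18 + fixed 17 = 35
No other subset beats 27.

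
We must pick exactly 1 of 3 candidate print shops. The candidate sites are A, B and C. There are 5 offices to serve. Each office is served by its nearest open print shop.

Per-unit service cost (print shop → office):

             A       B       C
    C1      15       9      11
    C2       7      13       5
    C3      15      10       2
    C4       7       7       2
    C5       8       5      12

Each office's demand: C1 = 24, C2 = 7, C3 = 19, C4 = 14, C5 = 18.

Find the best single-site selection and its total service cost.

Choose C only; total service cost 581.

With exactly 1 open, each office uses its cheapest among the chosen.
{C}: C1→C 11·24=264, C2→C 5·7=35, C3→C 2·19=38, C4→C 2·14=28, C5→C 12·18=216. Service cost 581.
{B}: service cost 685
{A}: service cost 936
Among all 3 size-1 choices, {C} is lowest.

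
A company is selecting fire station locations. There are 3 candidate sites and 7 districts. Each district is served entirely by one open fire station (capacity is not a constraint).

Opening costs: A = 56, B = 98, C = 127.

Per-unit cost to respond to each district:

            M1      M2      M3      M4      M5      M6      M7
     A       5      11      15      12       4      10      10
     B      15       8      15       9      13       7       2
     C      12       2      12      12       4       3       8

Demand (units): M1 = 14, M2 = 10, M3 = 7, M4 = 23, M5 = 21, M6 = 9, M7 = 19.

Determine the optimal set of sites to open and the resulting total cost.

For any fixed open set, each district goes to its cheapest open site; total = fixed + service.
{A, B}: M1→A 5·14=70, M2→B 8·10=80, M3→A 15·7=105, M4→B 9·23=207, M5→A 4·21=84, M6→B 7·9=63, M7→B 2·19=38. Service 647; fixed 154; total 801.
{A, B, C}: M1→A 5·14=70, M2→C 2·10=20, M3→C 12·7=84, M4→B 9·23=207, M5→A 4·21=84, M6→C 3·9=27, M7→B 2·19=38. Service 530; fixed 281; total 811.
{B, C}: M1→C 12·14=168, M2→C 2·10=20, M3→C 12·7=84, M4→B 9·23=207, M5→C 4·21=84, M6→C 3·9=27, M7→B 2·19=38. Service 628; fixed 225; total 853.
{A}: service 925 + fixed 56 = 981
No other subset beats 801.

Open A and B; minimum total cost 801.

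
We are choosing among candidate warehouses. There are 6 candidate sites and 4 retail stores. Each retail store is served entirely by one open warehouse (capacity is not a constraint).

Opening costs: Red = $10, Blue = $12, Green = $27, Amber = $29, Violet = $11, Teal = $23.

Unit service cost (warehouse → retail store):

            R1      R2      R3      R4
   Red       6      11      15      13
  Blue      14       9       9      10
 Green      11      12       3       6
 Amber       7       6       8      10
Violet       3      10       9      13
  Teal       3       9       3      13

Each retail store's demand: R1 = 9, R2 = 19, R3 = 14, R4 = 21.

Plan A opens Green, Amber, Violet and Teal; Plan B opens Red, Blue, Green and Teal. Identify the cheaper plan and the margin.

Plan A is cheaper by 39.

Plan A: {Green, Amber, Violet, Teal}: R1→Violet 3·9=27, R2→Amber 6·19=114, R3→Green 3·14=42, R4→Green 6·21=126. Service 309; fixed 90; total 399.
Plan B: {Red, Blue, Green, Teal}: R1→Teal 3·9=27, R2→Blue 9·19=171, R3→Green 3·14=42, R4→Green 6·21=126. Service 366; fixed 72; total 438.
Difference: |399 − 438| = 39.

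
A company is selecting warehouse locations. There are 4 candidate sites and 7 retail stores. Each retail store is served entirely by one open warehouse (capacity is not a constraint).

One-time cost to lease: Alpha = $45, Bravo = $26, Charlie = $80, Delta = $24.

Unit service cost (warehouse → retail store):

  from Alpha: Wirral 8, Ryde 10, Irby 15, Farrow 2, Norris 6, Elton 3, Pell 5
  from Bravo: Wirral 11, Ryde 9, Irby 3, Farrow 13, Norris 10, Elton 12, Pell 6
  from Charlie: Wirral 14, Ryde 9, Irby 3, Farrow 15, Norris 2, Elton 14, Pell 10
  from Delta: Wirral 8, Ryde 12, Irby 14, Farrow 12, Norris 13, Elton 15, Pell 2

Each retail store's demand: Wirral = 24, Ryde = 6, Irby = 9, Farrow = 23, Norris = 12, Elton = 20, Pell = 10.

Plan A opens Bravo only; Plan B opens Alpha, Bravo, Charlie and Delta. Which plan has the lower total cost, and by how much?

Plan B is cheaper by 492.

Plan A: {Bravo}: Wirral→Bravo 11·24=264, Ryde→Bravo 9·6=54, Irby→Bravo 3·9=27, Farrow→Bravo 13·23=299, Norris→Bravo 10·12=120, Elton→Bravo 12·20=240, Pell→Bravo 6·10=60. Service 1064; fixed 26; total 1090.
Plan B: {Alpha, Bravo, Charlie, Delta}: Wirral→Alpha 8·24=192, Ryde→Bravo 9·6=54, Irby→Bravo 3·9=27, Farrow→Alpha 2·23=46, Norris→Charlie 2·12=24, Elton→Alpha 3·20=60, Pell→Delta 2·10=20. Service 423; fixed 175; total 598.
Difference: |1090 − 598| = 492.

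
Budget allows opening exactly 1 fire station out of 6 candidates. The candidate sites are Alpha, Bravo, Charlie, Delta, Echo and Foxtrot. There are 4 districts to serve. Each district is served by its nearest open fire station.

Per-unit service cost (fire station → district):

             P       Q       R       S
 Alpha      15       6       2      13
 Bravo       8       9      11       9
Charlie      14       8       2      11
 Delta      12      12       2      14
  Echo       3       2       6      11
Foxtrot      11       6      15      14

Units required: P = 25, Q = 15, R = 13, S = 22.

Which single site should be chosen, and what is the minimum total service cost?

Choose Echo only; total service cost 425.

With exactly 1 open, each district uses its cheapest among the chosen.
{Echo}: P→Echo 3·25=75, Q→Echo 2·15=30, R→Echo 6·13=78, S→Echo 11·22=242. Service cost 425.
{Bravo}: service cost 676
{Charlie}: service cost 738
Among all 6 size-1 choices, {Echo} is lowest.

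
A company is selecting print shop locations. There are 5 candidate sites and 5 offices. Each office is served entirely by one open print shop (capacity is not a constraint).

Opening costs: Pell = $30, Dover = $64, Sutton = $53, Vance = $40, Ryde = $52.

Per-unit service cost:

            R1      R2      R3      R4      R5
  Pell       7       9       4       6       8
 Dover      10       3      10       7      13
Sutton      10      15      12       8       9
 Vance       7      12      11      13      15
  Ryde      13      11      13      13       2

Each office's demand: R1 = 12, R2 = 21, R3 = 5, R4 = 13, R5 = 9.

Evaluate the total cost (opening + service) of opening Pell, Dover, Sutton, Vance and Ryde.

Total cost: 502

Each office is assigned to its cheapest site among the open ones.
{Pell, Dover, Sutton, Vance, Ryde}: R1→Pell 7·12=84, R2→Dover 3·21=63, R3→Pell 4·5=20, R4→Pell 6·13=78, R5→Ryde 2·9=18. Service 263; fixed 239; total 502.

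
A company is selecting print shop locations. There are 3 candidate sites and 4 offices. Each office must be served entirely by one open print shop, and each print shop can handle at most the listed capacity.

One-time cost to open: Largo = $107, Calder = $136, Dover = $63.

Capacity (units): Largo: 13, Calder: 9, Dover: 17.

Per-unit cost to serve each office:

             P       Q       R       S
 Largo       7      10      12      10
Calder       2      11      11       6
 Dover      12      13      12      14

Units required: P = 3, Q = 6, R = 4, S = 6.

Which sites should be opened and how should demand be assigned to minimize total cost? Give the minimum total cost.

Open {Calder, Dover}: P→Calder 2·3=6, Q→Dover 13·6=78, R→Dover 12·4=48, S→Calder 6·6=36.
Loads: Calder carries 9/9, Dover carries 10/17. Service 168; fixed 199; total 367.
Next best feasible plan costs 374.

Minimum total cost: 367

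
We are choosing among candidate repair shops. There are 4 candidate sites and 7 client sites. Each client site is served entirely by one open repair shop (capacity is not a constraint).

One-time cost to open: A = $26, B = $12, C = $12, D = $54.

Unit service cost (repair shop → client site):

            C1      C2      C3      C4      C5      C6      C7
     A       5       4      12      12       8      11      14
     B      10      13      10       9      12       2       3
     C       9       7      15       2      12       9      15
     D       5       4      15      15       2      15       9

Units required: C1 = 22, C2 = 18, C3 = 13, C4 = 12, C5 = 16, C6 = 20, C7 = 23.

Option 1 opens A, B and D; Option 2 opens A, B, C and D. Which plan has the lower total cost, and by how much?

Option 1: {A, B, D}: C1→A 5·22=110, C2→A 4·18=72, C3→B 10·13=130, C4→B 9·12=108, C5→D 2·16=32, C6→B 2·20=40, C7→B 3·23=69. Service 561; fixed 92; total 653.
Option 2: {A, B, C, D}: C1→A 5·22=110, C2→A 4·18=72, C3→B 10·13=130, C4→C 2·12=24, C5→D 2·16=32, C6→B 2·20=40, C7→B 3·23=69. Service 477; fixed 104; total 581.
Difference: |653 − 581| = 72.

Option 2 is cheaper by 72.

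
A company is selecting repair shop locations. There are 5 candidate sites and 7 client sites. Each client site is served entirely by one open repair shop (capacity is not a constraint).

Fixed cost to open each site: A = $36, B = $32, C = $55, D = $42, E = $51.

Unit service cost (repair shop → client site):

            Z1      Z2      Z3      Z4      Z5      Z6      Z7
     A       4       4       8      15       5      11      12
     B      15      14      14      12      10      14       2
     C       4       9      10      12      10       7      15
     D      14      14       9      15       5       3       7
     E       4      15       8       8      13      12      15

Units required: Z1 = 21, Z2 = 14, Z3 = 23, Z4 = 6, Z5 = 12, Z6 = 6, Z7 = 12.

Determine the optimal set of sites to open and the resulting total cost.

Open A, B and D; minimum total cost 608.

For any fixed open set, each client site goes to its cheapest open site; total = fixed + service.
{A, B, D}: Z1→A 4·21=84, Z2→A 4·14=56, Z3→A 8·23=184, Z4→B 12·6=72, Z5→A 5·12=60, Z6→D 3·6=18, Z7→B 2·12=24. Service 498; fixed 110; total 608.
{A, B}: service 546 + fixed 68 = 614
{A, B, D, E}: Z1→A 4·21=84, Z2→A 4·14=56, Z3→A 8·23=184, Z4→E 8·6=48, Z5→A 5·12=60, Z6→D 3·6=18, Z7→B 2·12=24. Service 474; fixed 161; total 635.
{A, B, C, D, E}: service 474 + fixed 216 = 690
No other subset beats 608.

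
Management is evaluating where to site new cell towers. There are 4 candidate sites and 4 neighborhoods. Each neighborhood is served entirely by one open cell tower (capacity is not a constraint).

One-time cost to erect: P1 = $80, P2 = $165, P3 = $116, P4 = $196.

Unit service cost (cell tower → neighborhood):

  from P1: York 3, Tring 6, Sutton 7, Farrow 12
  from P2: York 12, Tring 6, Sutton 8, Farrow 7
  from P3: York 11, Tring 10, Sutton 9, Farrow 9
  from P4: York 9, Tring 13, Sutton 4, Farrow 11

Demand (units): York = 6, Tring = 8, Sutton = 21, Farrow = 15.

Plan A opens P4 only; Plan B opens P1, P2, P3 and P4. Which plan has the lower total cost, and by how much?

Plan A: {P4}: York→P4 9·6=54, Tring→P4 13·8=104, Sutton→P4 4·21=84, Farrow→P4 11·15=165. Service 407; fixed 196; total 603.
Plan B: {P1, P2, P3, P4}: York→P1 3·6=18, Tring→P1 6·8=48, Sutton→P4 4·21=84, Farrow→P2 7·15=105. Service 255; fixed 557; total 812.
Difference: |603 − 812| = 209.

Plan A is cheaper by 209.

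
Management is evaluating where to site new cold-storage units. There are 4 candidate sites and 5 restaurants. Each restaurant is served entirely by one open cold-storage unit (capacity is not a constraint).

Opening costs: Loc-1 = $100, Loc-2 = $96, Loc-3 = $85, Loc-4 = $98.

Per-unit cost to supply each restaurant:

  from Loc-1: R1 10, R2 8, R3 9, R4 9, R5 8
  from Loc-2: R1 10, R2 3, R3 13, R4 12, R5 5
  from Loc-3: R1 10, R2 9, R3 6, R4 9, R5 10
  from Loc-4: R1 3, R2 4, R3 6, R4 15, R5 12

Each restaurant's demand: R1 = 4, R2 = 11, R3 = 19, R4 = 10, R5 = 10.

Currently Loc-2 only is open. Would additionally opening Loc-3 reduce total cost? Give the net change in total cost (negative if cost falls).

Current service cost with {Loc-2}: 490.
Adding Loc-3: each restaurant re-picks its cheapest; new service cost 327, saving 163.
Extra fixed cost: 85. Net change = 85 − 163 = -78.
(Totals: 586 → 508.)

Yes — net change −78 (cost falls by 78).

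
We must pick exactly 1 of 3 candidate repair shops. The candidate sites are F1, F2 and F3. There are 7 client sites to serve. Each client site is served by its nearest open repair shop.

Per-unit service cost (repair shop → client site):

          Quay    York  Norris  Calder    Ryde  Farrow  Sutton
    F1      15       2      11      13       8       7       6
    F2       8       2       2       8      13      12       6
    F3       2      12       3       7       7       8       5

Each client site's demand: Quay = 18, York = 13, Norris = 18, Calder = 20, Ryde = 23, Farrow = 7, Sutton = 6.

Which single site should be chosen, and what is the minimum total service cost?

With exactly 1 open, each client site uses its cheapest among the chosen.
{F3}: Quay→F3 2·18=36, York→F3 12·13=156, Norris→F3 3·18=54, Calder→F3 7·20=140, Ryde→F3 7·23=161, Farrow→F3 8·7=56, Sutton→F3 5·6=30. Service cost 633.
{F2}: service cost 785
{F1}: service cost 1023
Among all 3 size-1 choices, {F3} is lowest.

Choose F3 only; total service cost 633.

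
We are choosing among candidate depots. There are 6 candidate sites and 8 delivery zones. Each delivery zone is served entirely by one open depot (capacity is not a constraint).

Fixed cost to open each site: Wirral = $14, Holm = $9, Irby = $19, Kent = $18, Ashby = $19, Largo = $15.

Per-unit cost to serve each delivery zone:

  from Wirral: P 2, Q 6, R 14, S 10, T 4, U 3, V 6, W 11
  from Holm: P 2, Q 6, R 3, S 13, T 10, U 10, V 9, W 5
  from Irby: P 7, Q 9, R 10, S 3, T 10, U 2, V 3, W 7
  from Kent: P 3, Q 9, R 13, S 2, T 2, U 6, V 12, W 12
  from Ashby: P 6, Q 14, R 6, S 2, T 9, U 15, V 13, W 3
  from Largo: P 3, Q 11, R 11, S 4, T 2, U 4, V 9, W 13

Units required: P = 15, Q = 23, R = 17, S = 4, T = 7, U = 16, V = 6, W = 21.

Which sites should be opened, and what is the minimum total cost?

Open Holm, Irby, Ashby and Largo; minimum total cost 416.

For any fixed open set, each delivery zone goes to its cheapest open site; total = fixed + service.
{Holm, Irby, Ashby, Largo}: P→Holm 2·15=30, Q→Holm 6·23=138, R→Holm 3·17=51, S→Ashby 2·4=8, T→Largo 2·7=14, U→Irby 2·16=32, V→Irby 3·6=18, W→Ashby 3·21=63. Service 354; fixed 62; total 416.
{Holm, Irby, Kent, Ashby}: service 354 + fixed 65 = 419
{Wirral, Holm, Irby, Ashby}: service 368 + fixed 61 = 429
{Wirral, Holm, Irby, Kent, Ashby, Largo}: service 354 + fixed 94 = 448
No other subset beats 416.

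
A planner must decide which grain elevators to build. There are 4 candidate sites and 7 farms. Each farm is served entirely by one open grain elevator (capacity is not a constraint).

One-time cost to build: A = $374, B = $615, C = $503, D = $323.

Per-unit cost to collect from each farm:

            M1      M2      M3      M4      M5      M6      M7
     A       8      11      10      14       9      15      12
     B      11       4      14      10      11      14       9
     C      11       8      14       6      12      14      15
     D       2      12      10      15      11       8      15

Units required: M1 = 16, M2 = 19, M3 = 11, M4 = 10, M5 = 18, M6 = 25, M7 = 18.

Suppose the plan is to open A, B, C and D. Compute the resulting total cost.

Total cost: 2617

Each farm is assigned to its cheapest site among the open ones.
{A, B, C, D}: M1→D 2·16=32, M2→B 4·19=76, M3→A 10·11=110, M4→C 6·10=60, M5→A 9·18=162, M6→D 8·25=200, M7→B 9·18=162. Service 802; fixed 1815; total 2617.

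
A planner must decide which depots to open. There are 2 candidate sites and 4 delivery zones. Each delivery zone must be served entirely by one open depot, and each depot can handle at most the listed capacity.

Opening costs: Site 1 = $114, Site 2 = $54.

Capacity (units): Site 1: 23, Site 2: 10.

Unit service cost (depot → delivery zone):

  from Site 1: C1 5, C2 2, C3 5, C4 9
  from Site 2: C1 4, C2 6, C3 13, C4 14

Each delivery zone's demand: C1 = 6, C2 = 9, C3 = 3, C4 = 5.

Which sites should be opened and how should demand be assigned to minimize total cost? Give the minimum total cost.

Minimum total cost: 222

Open {Site 1}: C1→Site 1 5·6=30, C2→Site 1 2·9=18, C3→Site 1 5·3=15, C4→Site 1 9·5=45.
Loads: Site 1 carries 23/23. Service 108; fixed 114; total 222.
Next best feasible plan costs 270.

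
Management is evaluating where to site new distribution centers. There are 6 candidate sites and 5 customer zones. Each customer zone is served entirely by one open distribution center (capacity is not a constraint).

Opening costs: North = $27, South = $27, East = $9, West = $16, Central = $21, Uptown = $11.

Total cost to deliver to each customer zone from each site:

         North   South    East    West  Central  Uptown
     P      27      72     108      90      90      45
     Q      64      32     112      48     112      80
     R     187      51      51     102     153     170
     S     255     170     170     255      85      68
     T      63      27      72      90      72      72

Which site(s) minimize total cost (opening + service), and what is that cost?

For any fixed open set, each customer zone goes to its cheapest open site; total = fixed + service.
{South, Uptown}: P→Uptown 45, Q→South 32, R→South 51, S→Uptown 68, T→South 27. Service 223; fixed 38; total 261.
{North, South, Uptown}: service 205 + fixed 65 = 270
{South, East, Uptown}: service 223 + fixed 47 = 270
{North, South, East, West, Central, Uptown}: service 205 + fixed 111 = 316
No other subset beats 261.

Open South and Uptown; minimum total cost 261.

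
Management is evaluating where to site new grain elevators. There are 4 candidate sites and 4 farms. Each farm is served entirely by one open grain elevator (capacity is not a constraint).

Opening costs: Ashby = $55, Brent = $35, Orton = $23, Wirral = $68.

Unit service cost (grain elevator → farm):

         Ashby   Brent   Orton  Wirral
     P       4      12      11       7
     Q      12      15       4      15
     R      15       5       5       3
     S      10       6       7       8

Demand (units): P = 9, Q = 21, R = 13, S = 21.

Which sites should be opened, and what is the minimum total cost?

For any fixed open set, each farm goes to its cheapest open site; total = fixed + service.
{Ashby, Orton}: P→Ashby 4·9=36, Q→Orton 4·21=84, R→Orton 5·13=65, S→Orton 7·21=147. Service 332; fixed 78; total 410.
{Orton}: P→Orton 11·9=99, Q→Orton 4·21=84, R→Orton 5·13=65, S→Orton 7·21=147. Service 395; fixed 23; total 418.
{Ashby, Brent, Orton}: P→Ashby 4·9=36, Q→Orton 4·21=84, R→Brent 5·13=65, S→Brent 6·21=126. Service 311; fixed 113; total 424.
{Ashby, Brent, Orton, Wirral}: service 285 + fixed 181 = 466
No other subset beats 410.

Open Ashby and Orton; minimum total cost 410.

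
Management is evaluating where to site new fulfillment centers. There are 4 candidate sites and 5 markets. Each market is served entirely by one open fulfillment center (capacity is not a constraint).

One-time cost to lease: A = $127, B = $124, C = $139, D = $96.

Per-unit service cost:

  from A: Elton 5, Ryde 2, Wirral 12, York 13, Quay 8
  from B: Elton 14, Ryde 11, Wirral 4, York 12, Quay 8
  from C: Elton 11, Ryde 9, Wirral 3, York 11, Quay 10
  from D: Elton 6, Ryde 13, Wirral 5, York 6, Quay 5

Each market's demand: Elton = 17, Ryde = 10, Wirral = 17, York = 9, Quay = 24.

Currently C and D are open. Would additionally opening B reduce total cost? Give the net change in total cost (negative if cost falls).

Current service cost with {C, D}: 417.
Adding B: each market re-picks its cheapest; new service cost 417, saving 0.
Extra fixed cost: 124. Net change = 124 − 0 = 124.
(Totals: 652 → 776.)

No — net change +124 (cost rises by 124).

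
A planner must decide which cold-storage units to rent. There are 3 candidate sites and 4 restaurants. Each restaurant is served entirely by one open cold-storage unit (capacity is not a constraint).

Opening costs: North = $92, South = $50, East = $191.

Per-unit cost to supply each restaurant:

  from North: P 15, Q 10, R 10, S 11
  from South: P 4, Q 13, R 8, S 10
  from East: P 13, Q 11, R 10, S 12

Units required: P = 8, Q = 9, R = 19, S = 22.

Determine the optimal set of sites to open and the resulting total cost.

For any fixed open set, each restaurant goes to its cheapest open site; total = fixed + service.
{South}: P→South 4·8=32, Q→South 13·9=117, R→South 8·19=152, S→South 10·22=220. Service 521; fixed 50; total 571.
{North, South}: service 494 + fixed 142 = 636
{North}: service 642 + fixed 92 = 734
{North, South, East}: service 494 + fixed 333 = 827
(All 7 nonempty subsets were checked; South only is lowest.)

Open South only; minimum total cost 571.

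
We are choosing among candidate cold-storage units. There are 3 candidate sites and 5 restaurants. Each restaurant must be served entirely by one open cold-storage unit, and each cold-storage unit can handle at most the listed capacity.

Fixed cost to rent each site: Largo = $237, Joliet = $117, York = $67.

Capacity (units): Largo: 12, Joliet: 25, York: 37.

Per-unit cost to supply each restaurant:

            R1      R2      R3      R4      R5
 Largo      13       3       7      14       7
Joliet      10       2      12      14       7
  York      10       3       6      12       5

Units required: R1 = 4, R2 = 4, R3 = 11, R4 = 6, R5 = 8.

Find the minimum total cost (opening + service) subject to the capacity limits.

Minimum total cost: 297

Open {York}: R1→York 10·4=40, R2→York 3·4=12, R3→York 6·11=66, R4→York 12·6=72, R5→York 5·8=40.
Loads: York carries 33/37. Service 230; fixed 67; total 297.
Next best feasible plan costs 410.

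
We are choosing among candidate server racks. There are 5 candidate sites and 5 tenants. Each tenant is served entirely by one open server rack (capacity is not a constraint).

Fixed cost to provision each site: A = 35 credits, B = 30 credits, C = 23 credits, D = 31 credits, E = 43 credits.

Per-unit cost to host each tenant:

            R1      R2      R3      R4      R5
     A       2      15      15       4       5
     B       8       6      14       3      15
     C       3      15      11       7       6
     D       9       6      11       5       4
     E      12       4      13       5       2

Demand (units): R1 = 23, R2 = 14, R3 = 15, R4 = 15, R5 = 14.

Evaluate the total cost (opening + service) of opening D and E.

Total cost: 605

Each tenant is assigned to its cheapest site among the open ones.
{D, E}: R1→D 9·23=207, R2→E 4·14=56, R3→D 11·15=165, R4→D 5·15=75, R5→E 2·14=28. Service 531; fixed 74; total 605.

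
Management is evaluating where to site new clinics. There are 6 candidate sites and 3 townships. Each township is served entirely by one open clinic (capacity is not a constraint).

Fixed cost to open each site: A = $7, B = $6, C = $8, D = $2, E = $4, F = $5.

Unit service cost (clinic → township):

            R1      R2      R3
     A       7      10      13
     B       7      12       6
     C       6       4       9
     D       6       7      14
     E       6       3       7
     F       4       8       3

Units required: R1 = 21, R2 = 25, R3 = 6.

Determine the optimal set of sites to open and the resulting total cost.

Open E and F; minimum total cost 186.

For any fixed open set, each township goes to its cheapest open site; total = fixed + service.
{E, F}: R1→F 4·21=84, R2→E 3·25=75, R3→F 3·6=18. Service 177; fixed 9; total 186.
{D, E, F}: service 177 + fixed 11 = 188
{B, E, F}: service 177 + fixed 15 = 192
{A, B, C, D, E, F}: service 177 + fixed 32 = 209
No other subset beats 186.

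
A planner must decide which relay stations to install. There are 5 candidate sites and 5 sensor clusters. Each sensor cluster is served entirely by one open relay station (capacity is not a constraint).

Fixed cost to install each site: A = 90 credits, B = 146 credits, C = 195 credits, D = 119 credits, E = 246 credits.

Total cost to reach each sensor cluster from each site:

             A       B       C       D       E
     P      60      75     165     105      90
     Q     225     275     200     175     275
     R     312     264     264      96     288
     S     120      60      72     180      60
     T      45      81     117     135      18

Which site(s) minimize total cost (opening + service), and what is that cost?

For any fixed open set, each sensor cluster goes to its cheapest open site; total = fixed + service.
{A, D}: P→A 60, Q→D 175, R→D 96, S→A 120, T→A 45. Service 496; fixed 209; total 705.
{B, D}: P→B 75, Q→D 175, R→D 96, S→B 60, T→B 81. Service 487; fixed 265; total 752.
{A, B, D}: service 436 + fixed 355 = 791
{A, B, C, D, E}: P→A 60, Q→D 175, R→D 96, S→B 60, T→E 18. Service 409; fixed 796; total 1205.
No other subset beats 705.

Open A and D; minimum total cost 705.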